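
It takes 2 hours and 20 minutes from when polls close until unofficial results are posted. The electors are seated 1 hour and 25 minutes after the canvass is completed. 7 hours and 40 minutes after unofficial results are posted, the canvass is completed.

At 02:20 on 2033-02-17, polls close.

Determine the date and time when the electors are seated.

Polls close: 02:20 Feb 17, 2033.
Unofficial results are posted: 02:20 Feb 17, 2033 + 2h20m = 04:40 Feb 17, 2033.
The canvass is completed: 04:40 Feb 17, 2033 + 7h40m = 12:20 Feb 17, 2033.
The electors are seated: 12:20 Feb 17, 2033 + 1h25m = 13:45 Feb 17, 2033.

13:45 on 2033-02-17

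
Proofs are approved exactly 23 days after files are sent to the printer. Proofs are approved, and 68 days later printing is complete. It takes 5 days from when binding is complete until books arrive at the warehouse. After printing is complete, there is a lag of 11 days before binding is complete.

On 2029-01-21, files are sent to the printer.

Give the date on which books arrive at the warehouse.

2029-05-08

Files are sent to the printer: Jan 21, 2029.
Proofs are approved: Jan 21, 2029 + 23 days = Feb 13, 2029.
Printing is complete: Feb 13, 2029 + 68 days = Apr 22, 2029.
Binding is complete: Apr 22, 2029 + 11 days = May 3, 2029.
Books arrive at the warehouse: May 3, 2029 + 5 days = May 8, 2029.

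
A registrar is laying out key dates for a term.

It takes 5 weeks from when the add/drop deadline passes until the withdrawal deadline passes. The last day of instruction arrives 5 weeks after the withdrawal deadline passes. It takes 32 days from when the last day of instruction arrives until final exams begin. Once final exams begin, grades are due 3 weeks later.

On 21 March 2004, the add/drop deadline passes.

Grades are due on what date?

22 July 2004

The add/drop deadline passes: Mar 21, 2004.
The withdrawal deadline passes: Mar 21, 2004 + 5 weeks = Apr 25, 2004.
The last day of instruction arrives: Apr 25, 2004 + 5 weeks = May 30, 2004.
Final exams begin: May 30, 2004 + 32 days = Jul 1, 2004.
Grades are due: Jul 1, 2004 + 3 weeks = Jul 22, 2004.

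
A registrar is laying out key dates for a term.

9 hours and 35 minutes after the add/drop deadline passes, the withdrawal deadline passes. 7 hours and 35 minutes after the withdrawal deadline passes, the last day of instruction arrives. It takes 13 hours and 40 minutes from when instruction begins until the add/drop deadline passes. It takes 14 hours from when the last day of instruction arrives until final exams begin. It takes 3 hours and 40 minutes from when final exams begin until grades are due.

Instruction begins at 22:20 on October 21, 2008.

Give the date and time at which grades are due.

Instruction begins: 22:20 Oct 21, 2008.
The add/drop deadline passes: 22:20 Oct 21, 2008 + 13h40m = 12:00 Oct 22, 2008.
The withdrawal deadline passes: 12:00 Oct 22, 2008 + 9h35m = 21:35 Oct 22, 2008.
The last day of instruction arrives: 21:35 Oct 22, 2008 + 7h35m = 05:10 Oct 23, 2008.
Final exams begin: 05:10 Oct 23, 2008 + 14h = 19:10 Oct 23, 2008.
Grades are due: 19:10 Oct 23, 2008 + 3h40m = 22:50 Oct 23, 2008.

22:50 on October 23, 2008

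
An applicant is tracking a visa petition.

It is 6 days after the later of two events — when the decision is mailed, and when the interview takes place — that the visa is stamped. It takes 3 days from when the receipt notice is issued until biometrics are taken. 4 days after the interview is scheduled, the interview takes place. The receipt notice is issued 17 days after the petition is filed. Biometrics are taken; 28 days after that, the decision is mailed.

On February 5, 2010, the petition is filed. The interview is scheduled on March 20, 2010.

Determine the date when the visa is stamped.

March 31, 2010

The petition is filed: Feb 5, 2010.
The receipt notice is issued: Feb 5, 2010 + 17 days = Feb 22, 2010.
Biometrics are taken: Feb 22, 2010 + 3 days = Feb 25, 2010.
The decision is mailed: Feb 25, 2010 + 28 days = Mar 25, 2010.
The interview is scheduled: Mar 20, 2010.
The interview takes place: Mar 20, 2010 + 4 days = Mar 24, 2010.
Both prerequisites met — the decision is mailed (Mar 25, 2010), the interview takes place (Mar 24, 2010); the later is Mar 25, 2010.
The visa is stamped: Mar 25, 2010 + 6 days = Mar 31, 2010.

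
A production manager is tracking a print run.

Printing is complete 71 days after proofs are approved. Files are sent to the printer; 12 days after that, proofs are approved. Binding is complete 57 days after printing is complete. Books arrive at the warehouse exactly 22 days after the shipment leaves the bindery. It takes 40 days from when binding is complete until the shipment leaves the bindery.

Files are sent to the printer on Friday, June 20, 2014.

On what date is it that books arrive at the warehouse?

Files are sent to the printer: Jun 20, 2014.
Proofs are approved: Jun 20, 2014 + 12 days = Jul 2, 2014.
Printing is complete: Jul 2, 2014 + 71 days = Sep 11, 2014.
Binding is complete: Sep 11, 2014 + 57 days = Nov 7, 2014.
The shipment leaves the bindery: Nov 7, 2014 + 40 days = Dec 17, 2014.
Books arrive at the warehouse: Dec 17, 2014 + 22 days = Jan 8, 2015.

Thursday, January 8, 2015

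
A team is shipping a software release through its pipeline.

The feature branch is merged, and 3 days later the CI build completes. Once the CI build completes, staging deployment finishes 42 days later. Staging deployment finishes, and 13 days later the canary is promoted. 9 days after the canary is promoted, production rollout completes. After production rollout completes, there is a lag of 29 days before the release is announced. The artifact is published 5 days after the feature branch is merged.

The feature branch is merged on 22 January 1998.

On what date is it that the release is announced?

The feature branch is merged: Jan 22, 1998.
The CI build completes: Jan 22, 1998 + 3 days = Jan 25, 1998.
Staging deployment finishes: Jan 25, 1998 + 42 days = Mar 8, 1998.
The canary is promoted: Mar 8, 1998 + 13 days = Mar 21, 1998.
Production rollout completes: Mar 21, 1998 + 9 days = Mar 30, 1998.
The release is announced: Mar 30, 1998 + 29 days = Apr 28, 1998.

28 April 1998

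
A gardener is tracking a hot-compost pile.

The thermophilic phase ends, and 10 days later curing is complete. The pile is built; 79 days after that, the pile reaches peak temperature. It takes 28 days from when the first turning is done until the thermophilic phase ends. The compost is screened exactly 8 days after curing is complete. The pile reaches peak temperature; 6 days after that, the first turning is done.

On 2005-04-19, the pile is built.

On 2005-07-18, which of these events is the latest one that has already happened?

The pile is built: Apr 19, 2005.
The pile reaches peak temperature: Apr 19, 2005 + 79 days = Jul 7, 2005.
The first turning is done: Jul 7, 2005 + 6 days = Jul 13, 2005.
The thermophilic phase ends: Jul 13, 2005 + 28 days = Aug 10, 2005.
Curing is complete: Aug 10, 2005 + 10 days = Aug 20, 2005.
The compost is screened: Aug 20, 2005 + 8 days = Aug 28, 2005.
Jul 18, 2005 falls between when the first turning is done (Jul 13, 2005) and when the thermophilic phase ends (Aug 10, 2005).

The first turning is done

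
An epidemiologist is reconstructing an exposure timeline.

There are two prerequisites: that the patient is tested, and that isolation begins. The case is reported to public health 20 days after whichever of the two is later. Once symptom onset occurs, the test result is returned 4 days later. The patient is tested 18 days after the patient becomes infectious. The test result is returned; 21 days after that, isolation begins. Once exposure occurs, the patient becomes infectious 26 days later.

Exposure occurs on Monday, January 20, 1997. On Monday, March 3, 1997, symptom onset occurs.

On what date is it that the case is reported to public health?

Exposure occurs: Jan 20, 1997.
The patient becomes infectious: Jan 20, 1997 + 26 days = Feb 15, 1997.
The patient is tested: Feb 15, 1997 + 18 days = Mar 5, 1997.
Symptom onset occurs: Mar 3, 1997.
The test result is returned: Mar 3, 1997 + 4 days = Mar 7, 1997.
Isolation begins: Mar 7, 1997 + 21 days = Mar 28, 1997.
Both prerequisites met — the patient is tested (Mar 5, 1997), isolation begins (Mar 28, 1997); the later is Mar 28, 1997.
The case is reported to public health: Mar 28, 1997 + 20 days = Apr 17, 1997.

Thursday, April 17, 1997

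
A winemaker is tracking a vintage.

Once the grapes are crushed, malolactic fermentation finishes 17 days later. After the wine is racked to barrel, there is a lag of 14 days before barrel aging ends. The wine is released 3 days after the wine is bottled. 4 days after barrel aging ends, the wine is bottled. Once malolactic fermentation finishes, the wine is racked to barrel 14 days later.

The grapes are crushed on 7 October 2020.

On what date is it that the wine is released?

28 November 2020

The grapes are crushed: Oct 7, 2020.
Malolactic fermentation finishes: Oct 7, 2020 + 17 days = Oct 24, 2020.
The wine is racked to barrel: Oct 24, 2020 + 14 days = Nov 7, 2020.
Barrel aging ends: Nov 7, 2020 + 14 days = Nov 21, 2020.
The wine is bottled: Nov 21, 2020 + 4 days = Nov 25, 2020.
The wine is released: Nov 25, 2020 + 3 days = Nov 28, 2020.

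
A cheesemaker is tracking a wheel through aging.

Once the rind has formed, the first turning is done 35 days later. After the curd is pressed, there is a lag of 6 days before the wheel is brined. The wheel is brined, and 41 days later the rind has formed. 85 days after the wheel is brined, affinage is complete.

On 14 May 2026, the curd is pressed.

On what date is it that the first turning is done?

4 August 2026

The curd is pressed: May 14, 2026.
The wheel is brined: May 14, 2026 + 6 days = May 20, 2026.
The rind has formed: May 20, 2026 + 41 days = Jun 30, 2026.
The first turning is done: Jun 30, 2026 + 35 days = Aug 4, 2026.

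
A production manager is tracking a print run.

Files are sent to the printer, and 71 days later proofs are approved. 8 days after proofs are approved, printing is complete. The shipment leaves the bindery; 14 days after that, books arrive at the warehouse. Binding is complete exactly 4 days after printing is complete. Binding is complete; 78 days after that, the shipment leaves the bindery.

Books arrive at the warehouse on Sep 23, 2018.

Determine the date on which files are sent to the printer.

Apr 1, 2018

Books arrive at the warehouse: Sep 23, 2018.
The shipment leaves the bindery: Sep 23, 2018 − 14 days = Sep 9, 2018.
Binding is complete: Sep 9, 2018 − 78 days = Jun 23, 2018.
Printing is complete: Jun 23, 2018 − 4 days = Jun 19, 2018.
Proofs are approved: Jun 19, 2018 − 8 days = Jun 11, 2018.
Files are sent to the printer: Jun 11, 2018 − 71 days = Apr 1, 2018.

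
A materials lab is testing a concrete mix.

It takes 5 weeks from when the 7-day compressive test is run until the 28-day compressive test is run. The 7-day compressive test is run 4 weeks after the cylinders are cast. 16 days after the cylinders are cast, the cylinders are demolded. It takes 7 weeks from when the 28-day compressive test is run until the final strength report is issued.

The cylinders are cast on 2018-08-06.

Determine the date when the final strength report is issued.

The cylinders are cast: Aug 6, 2018.
The 7-day compressive test is run: Aug 6, 2018 + 4 weeks = Sep 3, 2018.
The 28-day compressive test is run: Sep 3, 2018 + 5 weeks = Oct 8, 2018.
The final strength report is issued: Oct 8, 2018 + 7 weeks = Nov 26, 2018.

2018-11-26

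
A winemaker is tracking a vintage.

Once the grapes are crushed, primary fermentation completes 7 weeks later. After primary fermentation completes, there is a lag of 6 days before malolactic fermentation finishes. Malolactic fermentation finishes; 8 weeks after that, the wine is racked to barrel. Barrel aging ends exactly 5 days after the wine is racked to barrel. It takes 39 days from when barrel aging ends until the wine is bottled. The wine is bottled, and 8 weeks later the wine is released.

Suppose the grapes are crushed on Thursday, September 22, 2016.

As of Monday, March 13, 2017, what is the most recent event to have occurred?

The wine is bottled

The grapes are crushed: Sep 22, 2016.
Primary fermentation completes: Sep 22, 2016 + 7 weeks = Nov 10, 2016.
Malolactic fermentation finishes: Nov 10, 2016 + 6 days = Nov 16, 2016.
The wine is racked to barrel: Nov 16, 2016 + 8 weeks = Jan 11, 2017.
Barrel aging ends: Jan 11, 2017 + 5 days = Jan 16, 2017.
The wine is bottled: Jan 16, 2017 + 39 days = Feb 24, 2017.
The wine is released: Feb 24, 2017 + 8 weeks = Apr 21, 2017.
Mar 13, 2017 falls between when the wine is bottled (Feb 24, 2017) and when the wine is released (Apr 21, 2017).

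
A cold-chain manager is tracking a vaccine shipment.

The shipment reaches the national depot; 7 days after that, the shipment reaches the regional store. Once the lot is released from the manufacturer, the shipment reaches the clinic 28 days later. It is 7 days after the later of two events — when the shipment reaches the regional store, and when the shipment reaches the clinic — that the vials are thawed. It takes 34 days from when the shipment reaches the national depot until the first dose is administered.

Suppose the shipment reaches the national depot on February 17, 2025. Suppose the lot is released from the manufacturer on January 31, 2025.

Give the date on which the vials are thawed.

The shipment reaches the national depot: Feb 17, 2025.
The shipment reaches the regional store: Feb 17, 2025 + 7 days = Feb 24, 2025.
The lot is released from the manufacturer: Jan 31, 2025.
The shipment reaches the clinic: Jan 31, 2025 + 28 days = Feb 28, 2025.
Both prerequisites met — the shipment reaches the regional store (Feb 24, 2025), the shipment reaches the clinic (Feb 28, 2025); the later is Feb 28, 2025.
The vials are thawed: Feb 28, 2025 + 7 days = Mar 7, 2025.

March 7, 2025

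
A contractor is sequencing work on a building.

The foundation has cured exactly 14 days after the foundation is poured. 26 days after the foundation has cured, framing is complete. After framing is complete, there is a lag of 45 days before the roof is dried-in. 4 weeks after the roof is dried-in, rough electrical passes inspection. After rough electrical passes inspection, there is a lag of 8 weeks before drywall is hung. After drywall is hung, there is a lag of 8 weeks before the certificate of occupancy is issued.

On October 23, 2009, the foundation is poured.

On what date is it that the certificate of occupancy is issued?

The foundation is poured: Oct 23, 2009.
The foundation has cured: Oct 23, 2009 + 14 days = Nov 6, 2009.
Framing is complete: Nov 6, 2009 + 26 days = Dec 2, 2009.
The roof is dried-in: Dec 2, 2009 + 45 days = Jan 16, 2010.
Rough electrical passes inspection: Jan 16, 2010 + 4 weeks = Feb 13, 2010.
Drywall is hung: Feb 13, 2010 + 8 weeks = Apr 10, 2010.
The certificate of occupancy is issued: Apr 10, 2010 + 8 weeks = Jun 5, 2010.

June 5, 2010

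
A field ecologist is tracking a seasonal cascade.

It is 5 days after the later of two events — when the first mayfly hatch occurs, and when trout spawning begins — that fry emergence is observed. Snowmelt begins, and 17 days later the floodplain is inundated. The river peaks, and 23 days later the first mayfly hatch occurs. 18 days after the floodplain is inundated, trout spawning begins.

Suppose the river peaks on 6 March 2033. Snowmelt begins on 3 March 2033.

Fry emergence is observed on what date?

The river peaks: Mar 6, 2033.
The first mayfly hatch occurs: Mar 6, 2033 + 23 days = Mar 29, 2033.
Snowmelt begins: Mar 3, 2033.
The floodplain is inundated: Mar 3, 2033 + 17 days = Mar 20, 2033.
Trout spawning begins: Mar 20, 2033 + 18 days = Apr 7, 2033.
Both prerequisites met — the first mayfly hatch occurs (Mar 29, 2033), trout spawning begins (Apr 7, 2033); the later is Apr 7, 2033.
Fry emergence is observed: Apr 7, 2033 + 5 days = Apr 12, 2033.

12 April 2033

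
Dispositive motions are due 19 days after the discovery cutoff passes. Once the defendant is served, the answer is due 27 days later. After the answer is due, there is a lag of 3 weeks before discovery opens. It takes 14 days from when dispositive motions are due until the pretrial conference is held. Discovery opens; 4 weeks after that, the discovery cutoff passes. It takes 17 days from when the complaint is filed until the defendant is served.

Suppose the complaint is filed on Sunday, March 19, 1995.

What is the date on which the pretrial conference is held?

Sunday, July 23, 1995

The complaint is filed: Mar 19, 1995.
The defendant is served: Mar 19, 1995 + 17 days = Apr 5, 1995.
The answer is due: Apr 5, 1995 + 27 days = May 2, 1995.
Discovery opens: May 2, 1995 + 3 weeks = May 23, 1995.
The discovery cutoff passes: May 23, 1995 + 4 weeks = Jun 20, 1995.
Dispositive motions are due: Jun 20, 1995 + 19 days = Jul 9, 1995.
The pretrial conference is held: Jul 9, 1995 + 14 days = Jul 23, 1995.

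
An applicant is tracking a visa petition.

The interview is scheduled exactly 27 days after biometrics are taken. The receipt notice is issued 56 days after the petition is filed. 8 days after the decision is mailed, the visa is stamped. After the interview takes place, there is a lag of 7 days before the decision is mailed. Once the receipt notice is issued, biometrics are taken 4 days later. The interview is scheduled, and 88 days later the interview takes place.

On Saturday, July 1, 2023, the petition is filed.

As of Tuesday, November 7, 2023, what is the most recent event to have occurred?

The petition is filed: Jul 1, 2023.
The receipt notice is issued: Jul 1, 2023 + 56 days = Aug 26, 2023.
Biometrics are taken: Aug 26, 2023 + 4 days = Aug 30, 2023.
The interview is scheduled: Aug 30, 2023 + 27 days = Sep 26, 2023.
The interview takes place: Sep 26, 2023 + 88 days = Dec 23, 2023.
The decision is mailed: Dec 23, 2023 + 7 days = Dec 30, 2023.
The visa is stamped: Dec 30, 2023 + 8 days = Jan 7, 2024.
Nov 7, 2023 falls between when the interview is scheduled (Sep 26, 2023) and when the interview takes place (Dec 23, 2023).

The interview is scheduled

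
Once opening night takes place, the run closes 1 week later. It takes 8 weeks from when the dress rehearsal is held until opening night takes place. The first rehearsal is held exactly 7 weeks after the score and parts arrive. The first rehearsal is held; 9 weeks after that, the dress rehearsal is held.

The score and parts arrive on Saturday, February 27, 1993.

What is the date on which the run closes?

Saturday, August 21, 1993

The score and parts arrive: Feb 27, 1993.
The first rehearsal is held: Feb 27, 1993 + 7 weeks = Apr 17, 1993.
The dress rehearsal is held: Apr 17, 1993 + 9 weeks = Jun 19, 1993.
Opening night takes place: Jun 19, 1993 + 8 weeks = Aug 14, 1993.
The run closes: Aug 14, 1993 + 1 week = Aug 21, 1993.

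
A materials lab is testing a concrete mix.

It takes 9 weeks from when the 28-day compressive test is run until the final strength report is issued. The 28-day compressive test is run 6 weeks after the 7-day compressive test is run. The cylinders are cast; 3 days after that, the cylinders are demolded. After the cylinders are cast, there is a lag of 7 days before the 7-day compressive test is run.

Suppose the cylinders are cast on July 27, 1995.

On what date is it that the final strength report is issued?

The cylinders are cast: Jul 27, 1995.
The 7-day compressive test is run: Jul 27, 1995 + 7 days = Aug 3, 1995.
The 28-day compressive test is run: Aug 3, 1995 + 6 weeks = Sep 14, 1995.
The final strength report is issued: Sep 14, 1995 + 9 weeks = Nov 16, 1995.

November 16, 1995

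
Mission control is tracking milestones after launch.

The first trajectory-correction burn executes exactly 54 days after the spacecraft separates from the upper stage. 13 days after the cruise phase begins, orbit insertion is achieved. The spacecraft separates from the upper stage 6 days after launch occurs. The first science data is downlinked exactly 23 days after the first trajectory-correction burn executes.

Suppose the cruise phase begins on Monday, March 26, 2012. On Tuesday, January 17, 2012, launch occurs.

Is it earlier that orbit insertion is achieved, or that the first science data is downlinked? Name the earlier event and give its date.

Orbit insertion is achieved — Sunday, April 8, 2012

The cruise phase begins: Mar 26, 2012.
Orbit insertion is achieved: Mar 26, 2012 + 13 days = Apr 8, 2012.
Launch occurs: Jan 17, 2012.
The spacecraft separates from the upper stage: Jan 17, 2012 + 6 days = Jan 23, 2012.
The first trajectory-correction burn executes: Jan 23, 2012 + 54 days = Mar 17, 2012.
The first science data is downlinked: Mar 17, 2012 + 23 days = Apr 9, 2012.
Comparing: orbit insertion is achieved on Apr 8, 2012 vs the first science data is downlinked on Apr 9, 2012. Earlier: orbit insertion is achieved.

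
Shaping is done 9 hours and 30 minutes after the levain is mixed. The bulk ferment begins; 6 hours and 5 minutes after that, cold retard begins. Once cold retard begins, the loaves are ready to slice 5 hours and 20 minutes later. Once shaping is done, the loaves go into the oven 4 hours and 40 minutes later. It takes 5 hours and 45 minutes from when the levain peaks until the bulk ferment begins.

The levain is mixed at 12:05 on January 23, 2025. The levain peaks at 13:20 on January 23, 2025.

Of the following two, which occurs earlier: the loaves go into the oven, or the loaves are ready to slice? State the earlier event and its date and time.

The levain is mixed: 12:05 Jan 23, 2025.
Shaping is done: 12:05 Jan 23, 2025 + 9h30m = 21:35 Jan 23, 2025.
The loaves go into the oven: 21:35 Jan 23, 2025 + 4h40m = 02:15 Jan 24, 2025.
The levain peaks: 13:20 Jan 23, 2025.
The bulk ferment begins: 13:20 Jan 23, 2025 + 5h45m = 19:05 Jan 23, 2025.
Cold retard begins: 19:05 Jan 23, 2025 + 6h05m = 01:10 Jan 24, 2025.
The loaves are ready to slice: 01:10 Jan 24, 2025 + 5h20m = 06:30 Jan 24, 2025.
Comparing: the loaves go into the oven at 02:15 Jan 24, 2025 vs the loaves are ready to slice at 06:30 Jan 24, 2025. Earlier: the loaves go into the oven.

The loaves go into the oven — 02:15 on January 24, 2025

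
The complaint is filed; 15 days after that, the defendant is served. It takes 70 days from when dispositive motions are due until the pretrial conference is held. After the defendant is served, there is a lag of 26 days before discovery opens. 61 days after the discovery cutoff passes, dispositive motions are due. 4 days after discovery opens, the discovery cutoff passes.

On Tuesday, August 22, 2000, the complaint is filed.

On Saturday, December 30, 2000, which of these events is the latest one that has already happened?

Dispositive motions are due

The complaint is filed: Aug 22, 2000.
The defendant is served: Aug 22, 2000 + 15 days = Sep 6, 2000.
Discovery opens: Sep 6, 2000 + 26 days = Oct 2, 2000.
The discovery cutoff passes: Oct 2, 2000 + 4 days = Oct 6, 2000.
Dispositive motions are due: Oct 6, 2000 + 61 days = Dec 6, 2000.
The pretrial conference is held: Dec 6, 2000 + 70 days = Feb 14, 2001.
Dec 30, 2000 falls between when dispositive motions are due (Dec 6, 2000) and when the pretrial conference is held (Feb 14, 2001).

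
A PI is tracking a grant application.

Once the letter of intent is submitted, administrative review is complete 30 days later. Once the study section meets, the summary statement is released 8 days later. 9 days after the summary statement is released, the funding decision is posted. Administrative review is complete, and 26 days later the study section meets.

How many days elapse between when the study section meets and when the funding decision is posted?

Causal path: the study section meets → the summary statement is released → the funding decision is posted.
Total delay along the path: 8 + 9 = 17 days.

17 days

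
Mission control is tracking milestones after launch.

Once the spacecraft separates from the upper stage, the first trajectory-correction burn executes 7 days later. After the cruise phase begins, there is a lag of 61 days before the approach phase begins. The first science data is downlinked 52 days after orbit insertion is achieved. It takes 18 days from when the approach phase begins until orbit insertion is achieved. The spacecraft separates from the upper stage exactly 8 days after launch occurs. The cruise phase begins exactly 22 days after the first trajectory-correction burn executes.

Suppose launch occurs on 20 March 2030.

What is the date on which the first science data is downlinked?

Launch occurs: Mar 20, 2030.
The spacecraft separates from the upper stage: Mar 20, 2030 + 8 days = Mar 28, 2030.
The first trajectory-correction burn executes: Mar 28, 2030 + 7 days = Apr 4, 2030.
The cruise phase begins: Apr 4, 2030 + 22 days = Apr 26, 2030.
The approach phase begins: Apr 26, 2030 + 61 days = Jun 26, 2030.
Orbit insertion is achieved: Jun 26, 2030 + 18 days = Jul 14, 2030.
The first science data is downlinked: Jul 14, 2030 + 52 days = Sep 4, 2030.

4 September 2030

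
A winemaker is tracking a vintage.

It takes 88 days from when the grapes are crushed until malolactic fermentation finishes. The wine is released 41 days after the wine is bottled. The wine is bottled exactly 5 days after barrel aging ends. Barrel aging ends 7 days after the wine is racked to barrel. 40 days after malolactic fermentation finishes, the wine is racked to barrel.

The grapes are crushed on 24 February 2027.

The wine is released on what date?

24 August 2027

The grapes are crushed: Feb 24, 2027.
Malolactic fermentation finishes: Feb 24, 2027 + 88 days = May 23, 2027.
The wine is racked to barrel: May 23, 2027 + 40 days = Jul 2, 2027.
Barrel aging ends: Jul 2, 2027 + 7 days = Jul 9, 2027.
The wine is bottled: Jul 9, 2027 + 5 days = Jul 14, 2027.
The wine is released: Jul 14, 2027 + 41 days = Aug 24, 2027.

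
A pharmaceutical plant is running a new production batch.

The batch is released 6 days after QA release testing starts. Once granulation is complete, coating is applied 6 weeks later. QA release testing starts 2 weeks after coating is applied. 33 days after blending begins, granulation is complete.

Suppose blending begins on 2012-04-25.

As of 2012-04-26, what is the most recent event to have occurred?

Blending begins: Apr 25, 2012.
Granulation is complete: Apr 25, 2012 + 33 days = May 28, 2012.
Coating is applied: May 28, 2012 + 6 weeks = Jul 9, 2012.
QA release testing starts: Jul 9, 2012 + 2 weeks = Jul 23, 2012.
The batch is released: Jul 23, 2012 + 6 days = Jul 29, 2012.
Apr 26, 2012 falls between when blending begins (Apr 25, 2012) and when granulation is complete (May 28, 2012).

Blending begins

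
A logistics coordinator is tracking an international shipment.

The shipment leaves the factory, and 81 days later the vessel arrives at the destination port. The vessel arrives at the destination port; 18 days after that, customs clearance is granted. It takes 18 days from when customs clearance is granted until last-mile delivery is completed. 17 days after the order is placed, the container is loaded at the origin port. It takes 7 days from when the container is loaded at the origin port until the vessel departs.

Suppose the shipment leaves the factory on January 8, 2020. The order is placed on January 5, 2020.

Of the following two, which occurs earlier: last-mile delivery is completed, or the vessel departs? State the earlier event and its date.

The shipment leaves the factory: Jan 8, 2020.
The vessel arrives at the destination port: Jan 8, 2020 + 81 days = Mar 29, 2020.
Customs clearance is granted: Mar 29, 2020 + 18 days = Apr 16, 2020.
Last-mile delivery is completed: Apr 16, 2020 + 18 days = May 4, 2020.
The order is placed: Jan 5, 2020.
The container is loaded at the origin port: Jan 5, 2020 + 17 days = Jan 22, 2020.
The vessel departs: Jan 22, 2020 + 7 days = Jan 29, 2020.
Comparing: last-mile delivery is completed on May 4, 2020 vs the vessel departs on Jan 29, 2020. Earlier: the vessel departs.

The vessel departs — January 29, 2020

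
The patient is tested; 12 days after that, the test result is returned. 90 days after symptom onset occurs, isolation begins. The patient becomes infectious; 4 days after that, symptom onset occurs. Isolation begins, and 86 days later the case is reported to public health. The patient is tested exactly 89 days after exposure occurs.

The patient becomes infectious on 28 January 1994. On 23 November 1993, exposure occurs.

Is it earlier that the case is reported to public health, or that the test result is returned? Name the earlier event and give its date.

The test result is returned — 4 March 1994

The patient becomes infectious: Jan 28, 1994.
Symptom onset occurs: Jan 28, 1994 + 4 days = Feb 1, 1994.
Isolation begins: Feb 1, 1994 + 90 days = May 2, 1994.
The case is reported to public health: May 2, 1994 + 86 days = Jul 27, 1994.
Exposure occurs: Nov 23, 1993.
The patient is tested: Nov 23, 1993 + 89 days = Feb 20, 1994.
The test result is returned: Feb 20, 1994 + 12 days = Mar 4, 1994.
Comparing: the case is reported to public health on Jul 27, 1994 vs the test result is returned on Mar 4, 1994. Earlier: the test result is returned.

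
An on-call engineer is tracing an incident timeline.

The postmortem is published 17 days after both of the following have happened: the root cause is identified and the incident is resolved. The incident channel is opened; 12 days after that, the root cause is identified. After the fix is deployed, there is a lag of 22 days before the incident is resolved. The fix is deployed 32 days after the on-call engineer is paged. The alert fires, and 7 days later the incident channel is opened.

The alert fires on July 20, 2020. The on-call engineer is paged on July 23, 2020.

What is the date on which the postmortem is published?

October 2, 2020

The alert fires: Jul 20, 2020.
The incident channel is opened: Jul 20, 2020 + 7 days = Jul 27, 2020.
The root cause is identified: Jul 27, 2020 + 12 days = Aug 8, 2020.
The on-call engineer is paged: Jul 23, 2020.
The fix is deployed: Jul 23, 2020 + 32 days = Aug 24, 2020.
The incident is resolved: Aug 24, 2020 + 22 days = Sep 15, 2020.
Both prerequisites met — the root cause is identified (Aug 8, 2020), the incident is resolved (Sep 15, 2020); the later is Sep 15, 2020.
The postmortem is published: Sep 15, 2020 + 17 days = Oct 2, 2020.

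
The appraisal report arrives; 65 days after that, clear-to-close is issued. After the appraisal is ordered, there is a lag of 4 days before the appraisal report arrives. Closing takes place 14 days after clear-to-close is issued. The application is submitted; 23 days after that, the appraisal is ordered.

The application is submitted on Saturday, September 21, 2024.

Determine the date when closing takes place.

The application is submitted: Sep 21, 2024.
The appraisal is ordered: Sep 21, 2024 + 23 days = Oct 14, 2024.
The appraisal report arrives: Oct 14, 2024 + 4 days = Oct 18, 2024.
Clear-to-close is issued: Oct 18, 2024 + 65 days = Dec 22, 2024.
Closing takes place: Dec 22, 2024 + 14 days = Jan 5, 2025.

Sunday, January 5, 2025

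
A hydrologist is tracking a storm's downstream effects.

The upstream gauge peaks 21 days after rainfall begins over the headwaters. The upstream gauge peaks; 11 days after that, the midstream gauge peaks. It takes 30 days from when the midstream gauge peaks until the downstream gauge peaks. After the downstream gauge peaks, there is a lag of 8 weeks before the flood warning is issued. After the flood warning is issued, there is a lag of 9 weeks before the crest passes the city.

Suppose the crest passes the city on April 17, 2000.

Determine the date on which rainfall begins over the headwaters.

The crest passes the city: Apr 17, 2000.
The flood warning is issued: Apr 17, 2000 − 9 weeks = Feb 14, 2000.
The downstream gauge peaks: Feb 14, 2000 − 8 weeks = Dec 20, 1999.
The midstream gauge peaks: Dec 20, 1999 − 30 days = Nov 20, 1999.
The upstream gauge peaks: Nov 20, 1999 − 11 days = Nov 9, 1999.
Rainfall begins over the headwaters: Nov 9, 1999 − 21 days = Oct 19, 1999.

October 19, 1999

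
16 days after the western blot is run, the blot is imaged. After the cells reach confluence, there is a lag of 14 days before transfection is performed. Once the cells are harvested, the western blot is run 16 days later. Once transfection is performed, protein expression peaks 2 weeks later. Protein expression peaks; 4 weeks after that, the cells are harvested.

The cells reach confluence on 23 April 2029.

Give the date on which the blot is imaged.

20 July 2029

The cells reach confluence: Apr 23, 2029.
Transfection is performed: Apr 23, 2029 + 14 days = May 7, 2029.
Protein expression peaks: May 7, 2029 + 2 weeks = May 21, 2029.
The cells are harvested: May 21, 2029 + 4 weeks = Jun 18, 2029.
The western blot is run: Jun 18, 2029 + 16 days = Jul 4, 2029.
The blot is imaged: Jul 4, 2029 + 16 days = Jul 20, 2029.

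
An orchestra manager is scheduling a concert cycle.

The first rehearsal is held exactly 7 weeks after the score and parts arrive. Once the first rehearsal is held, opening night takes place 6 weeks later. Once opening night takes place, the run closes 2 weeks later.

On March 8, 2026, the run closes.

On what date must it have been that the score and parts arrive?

November 23, 2025

The run closes: Mar 8, 2026.
Opening night takes place: Mar 8, 2026 − 2 weeks = Feb 22, 2026.
The first rehearsal is held: Feb 22, 2026 − 6 weeks = Jan 11, 2026.
The score and parts arrive: Jan 11, 2026 − 7 weeks = Nov 23, 2025.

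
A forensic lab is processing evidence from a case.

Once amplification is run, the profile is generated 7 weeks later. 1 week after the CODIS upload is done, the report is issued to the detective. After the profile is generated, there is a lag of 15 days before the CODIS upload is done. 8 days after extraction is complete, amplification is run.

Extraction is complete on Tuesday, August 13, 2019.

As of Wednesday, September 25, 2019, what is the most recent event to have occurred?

Amplification is run

Extraction is complete: Aug 13, 2019.
Amplification is run: Aug 13, 2019 + 8 days = Aug 21, 2019.
The profile is generated: Aug 21, 2019 + 7 weeks = Oct 9, 2019.
The CODIS upload is done: Oct 9, 2019 + 15 days = Oct 24, 2019.
The report is issued to the detective: Oct 24, 2019 + 1 week = Oct 31, 2019.
Sep 25, 2019 falls between when amplification is run (Aug 21, 2019) and when the profile is generated (Oct 9, 2019).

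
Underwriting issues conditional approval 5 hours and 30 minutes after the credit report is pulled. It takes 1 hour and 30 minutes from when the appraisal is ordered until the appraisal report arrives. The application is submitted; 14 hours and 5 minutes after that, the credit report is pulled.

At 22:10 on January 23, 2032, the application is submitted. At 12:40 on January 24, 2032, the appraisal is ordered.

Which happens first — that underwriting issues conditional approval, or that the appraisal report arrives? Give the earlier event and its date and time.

The appraisal report arrives — 14:10 on January 24, 2032

The application is submitted: 22:10 Jan 23, 2032.
The credit report is pulled: 22:10 Jan 23, 2032 + 14h05m = 12:15 Jan 24, 2032.
Underwriting issues conditional approval: 12:15 Jan 24, 2032 + 5h30m = 17:45 Jan 24, 2032.
The appraisal is ordered: 12:40 Jan 24, 2032.
The appraisal report arrives: 12:40 Jan 24, 2032 + 1h30m = 14:10 Jan 24, 2032.
Comparing: underwriting issues conditional approval at 17:45 Jan 24, 2032 vs the appraisal report arrives at 14:10 Jan 24, 2032. Earlier: the appraisal report arrives.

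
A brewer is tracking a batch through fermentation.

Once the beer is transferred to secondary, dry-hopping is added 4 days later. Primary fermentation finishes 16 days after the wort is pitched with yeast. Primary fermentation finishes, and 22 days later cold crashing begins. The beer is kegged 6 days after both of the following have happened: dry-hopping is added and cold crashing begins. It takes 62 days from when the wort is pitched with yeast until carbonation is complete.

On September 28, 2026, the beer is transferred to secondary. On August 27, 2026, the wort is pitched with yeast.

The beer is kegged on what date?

The beer is transferred to secondary: Sep 28, 2026.
Dry-hopping is added: Sep 28, 2026 + 4 days = Oct 2, 2026.
The wort is pitched with yeast: Aug 27, 2026.
Primary fermentation finishes: Aug 27, 2026 + 16 days = Sep 12, 2026.
Cold crashing begins: Sep 12, 2026 + 22 days = Oct 4, 2026.
Both prerequisites met — dry-hopping is added (Oct 2, 2026), cold crashing begins (Oct 4, 2026); the later is Oct 4, 2026.
The beer is kegged: Oct 4, 2026 + 6 days = Oct 10, 2026.

October 10, 2026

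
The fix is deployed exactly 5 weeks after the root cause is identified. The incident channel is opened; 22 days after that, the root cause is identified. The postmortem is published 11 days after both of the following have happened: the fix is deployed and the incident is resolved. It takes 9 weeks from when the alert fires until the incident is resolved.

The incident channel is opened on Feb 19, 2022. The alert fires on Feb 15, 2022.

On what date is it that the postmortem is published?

Apr 30, 2022

The incident channel is opened: Feb 19, 2022.
The root cause is identified: Feb 19, 2022 + 22 days = Mar 13, 2022.
The fix is deployed: Mar 13, 2022 + 5 weeks = Apr 17, 2022.
The alert fires: Feb 15, 2022.
The incident is resolved: Feb 15, 2022 + 9 weeks = Apr 19, 2022.
Both prerequisites met — the fix is deployed (Apr 17, 2022), the incident is resolved (Apr 19, 2022); the later is Apr 19, 2022.
The postmortem is published: Apr 19, 2022 + 11 days = Apr 30, 2022.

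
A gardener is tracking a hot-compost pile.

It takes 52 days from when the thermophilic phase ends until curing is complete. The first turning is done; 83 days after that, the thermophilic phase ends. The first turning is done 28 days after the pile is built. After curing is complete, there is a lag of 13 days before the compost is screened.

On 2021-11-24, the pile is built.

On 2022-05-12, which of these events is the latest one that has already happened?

The pile is built: Nov 24, 2021.
The first turning is done: Nov 24, 2021 + 28 days = Dec 22, 2021.
The thermophilic phase ends: Dec 22, 2021 + 83 days = Mar 15, 2022.
Curing is complete: Mar 15, 2022 + 52 days = May 6, 2022.
The compost is screened: May 6, 2022 + 13 days = May 19, 2022.
May 12, 2022 falls between when curing is complete (May 6, 2022) and when the compost is screened (May 19, 2022).

Curing is complete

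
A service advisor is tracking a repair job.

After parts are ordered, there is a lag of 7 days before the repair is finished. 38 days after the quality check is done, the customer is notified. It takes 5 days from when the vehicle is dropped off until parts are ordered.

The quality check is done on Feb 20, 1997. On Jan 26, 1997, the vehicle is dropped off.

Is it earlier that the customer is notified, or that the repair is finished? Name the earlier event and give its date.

The quality check is done: Feb 20, 1997.
The customer is notified: Feb 20, 1997 + 38 days = Mar 30, 1997.
The vehicle is dropped off: Jan 26, 1997.
Parts are ordered: Jan 26, 1997 + 5 days = Jan 31, 1997.
The repair is finished: Jan 31, 1997 + 7 days = Feb 7, 1997.
Comparing: the customer is notified on Mar 30, 1997 vs the repair is finished on Feb 7, 1997. Earlier: the repair is finished.

The repair is finished — Feb 7, 1997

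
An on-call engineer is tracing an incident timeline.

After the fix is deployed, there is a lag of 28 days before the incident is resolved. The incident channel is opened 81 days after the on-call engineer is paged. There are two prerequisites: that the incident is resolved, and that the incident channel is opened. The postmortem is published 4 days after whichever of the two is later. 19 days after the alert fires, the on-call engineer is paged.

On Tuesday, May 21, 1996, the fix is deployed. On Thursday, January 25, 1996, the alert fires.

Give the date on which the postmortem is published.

Saturday, June 22, 1996

The fix is deployed: May 21, 1996.
The incident is resolved: May 21, 1996 + 28 days = Jun 18, 1996.
The alert fires: Jan 25, 1996.
The on-call engineer is paged: Jan 25, 1996 + 19 days = Feb 13, 1996.
The incident channel is opened: Feb 13, 1996 + 81 days = May 4, 1996.
Both prerequisites met — the incident is resolved (Jun 18, 1996), the incident channel is opened (May 4, 1996); the later is Jun 18, 1996.
The postmortem is published: Jun 18, 1996 + 4 days = Jun 22, 1996.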